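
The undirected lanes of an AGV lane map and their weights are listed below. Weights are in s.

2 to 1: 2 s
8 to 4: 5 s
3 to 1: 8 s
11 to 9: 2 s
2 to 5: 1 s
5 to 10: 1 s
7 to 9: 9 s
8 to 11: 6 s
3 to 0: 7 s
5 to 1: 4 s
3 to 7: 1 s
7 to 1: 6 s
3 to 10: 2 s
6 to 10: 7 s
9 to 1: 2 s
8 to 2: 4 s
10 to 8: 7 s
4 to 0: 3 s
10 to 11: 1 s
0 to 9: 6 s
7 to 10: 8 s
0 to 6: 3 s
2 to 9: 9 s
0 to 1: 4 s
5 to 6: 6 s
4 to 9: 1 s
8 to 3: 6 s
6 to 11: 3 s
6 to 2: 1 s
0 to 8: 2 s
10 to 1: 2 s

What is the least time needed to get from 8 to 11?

Enumerating some paths:
8 → 2 → 5 → 10 → 11: 4+1+1+1 = 7
8 → 0 → 4 → 9 → 11: 2+3+1+2 = 8
8 → 11: 6 = 6
Cheapest is 8 → 11 at 6 s.

6 s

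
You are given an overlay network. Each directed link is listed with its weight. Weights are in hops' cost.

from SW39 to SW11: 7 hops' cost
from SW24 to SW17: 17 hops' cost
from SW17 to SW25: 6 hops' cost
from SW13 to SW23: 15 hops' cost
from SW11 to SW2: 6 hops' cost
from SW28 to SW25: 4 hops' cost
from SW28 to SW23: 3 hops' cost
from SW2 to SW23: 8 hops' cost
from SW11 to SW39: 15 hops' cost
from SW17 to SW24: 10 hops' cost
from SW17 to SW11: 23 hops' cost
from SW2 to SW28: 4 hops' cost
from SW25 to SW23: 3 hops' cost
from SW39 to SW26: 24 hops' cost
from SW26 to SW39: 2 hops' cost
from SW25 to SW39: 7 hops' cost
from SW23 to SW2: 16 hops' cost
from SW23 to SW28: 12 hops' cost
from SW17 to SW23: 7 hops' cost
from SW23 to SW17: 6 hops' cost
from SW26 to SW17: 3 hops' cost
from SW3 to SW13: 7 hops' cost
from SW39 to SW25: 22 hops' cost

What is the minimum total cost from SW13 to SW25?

Enumerating some paths:
SW13 → SW23 → SW28 → SW25: 15+12+4 = 31
SW13 → SW23 → SW2 → SW28 → SW25: 15+16+4+4 = 39
SW13 → SW23 → SW17 → SW25: 15+6+6 = 27
Cheapest is SW13 → SW23 → SW17 → SW25 at 27 hops' cost.

27 hops' cost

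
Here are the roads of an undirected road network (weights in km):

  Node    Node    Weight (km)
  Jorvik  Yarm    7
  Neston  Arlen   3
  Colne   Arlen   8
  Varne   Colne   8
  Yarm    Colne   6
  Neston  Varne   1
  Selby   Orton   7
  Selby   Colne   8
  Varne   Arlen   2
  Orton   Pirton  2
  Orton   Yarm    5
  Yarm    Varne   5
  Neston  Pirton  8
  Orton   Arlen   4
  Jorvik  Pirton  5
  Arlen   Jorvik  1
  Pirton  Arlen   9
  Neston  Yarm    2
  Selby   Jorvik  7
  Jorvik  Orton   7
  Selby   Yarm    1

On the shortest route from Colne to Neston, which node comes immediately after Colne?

Yarm

Enumerating some paths:
Colne → Yarm → Neston: 6+2 = 8
Colne → Varne → Neston: 8+1 = 9
Cheapest is Colne → Yarm → Neston at 8 km.
So from Colne the first move is to Yarm.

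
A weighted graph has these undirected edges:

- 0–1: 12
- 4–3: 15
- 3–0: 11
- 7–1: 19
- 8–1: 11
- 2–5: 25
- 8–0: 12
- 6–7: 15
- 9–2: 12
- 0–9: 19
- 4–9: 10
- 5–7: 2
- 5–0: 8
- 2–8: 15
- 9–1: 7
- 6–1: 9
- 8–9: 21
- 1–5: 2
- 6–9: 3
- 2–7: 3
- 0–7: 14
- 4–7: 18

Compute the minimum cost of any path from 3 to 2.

24

Enumerating some paths:
3 - 0 - 1 - 5 - 7 - 2: 11+12+2+2+3 = 30
3 - 0 - 5 - 7 - 2: 11+8+2+3 = 24
3 - 0 - 7 - 2: 11+14+3 = 28
Cheapest is 3 - 0 - 5 - 7 - 2 at 24.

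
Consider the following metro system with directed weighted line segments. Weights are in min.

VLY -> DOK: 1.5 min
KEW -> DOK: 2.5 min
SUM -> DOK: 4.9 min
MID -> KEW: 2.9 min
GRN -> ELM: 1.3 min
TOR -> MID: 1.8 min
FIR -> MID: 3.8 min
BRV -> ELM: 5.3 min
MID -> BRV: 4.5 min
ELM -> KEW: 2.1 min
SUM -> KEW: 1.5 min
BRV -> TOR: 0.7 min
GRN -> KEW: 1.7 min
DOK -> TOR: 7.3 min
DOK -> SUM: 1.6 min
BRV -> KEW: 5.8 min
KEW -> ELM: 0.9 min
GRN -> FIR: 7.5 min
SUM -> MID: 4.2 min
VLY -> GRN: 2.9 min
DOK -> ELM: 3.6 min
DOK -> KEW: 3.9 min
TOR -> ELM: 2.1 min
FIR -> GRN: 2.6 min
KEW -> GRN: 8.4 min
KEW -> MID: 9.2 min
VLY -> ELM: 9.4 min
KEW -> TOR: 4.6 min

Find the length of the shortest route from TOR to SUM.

Candidate routes:
TOR–MID–KEW–DOK–SUM: 1.8+2.9+2.5+1.6 = 8.8
TOR–ELM–KEW–DOK–SUM: 2.1+2.1+2.5+1.6 = 8.3
Cheapest is TOR–ELM–KEW–DOK–SUM at 8.3 min.

8.3 min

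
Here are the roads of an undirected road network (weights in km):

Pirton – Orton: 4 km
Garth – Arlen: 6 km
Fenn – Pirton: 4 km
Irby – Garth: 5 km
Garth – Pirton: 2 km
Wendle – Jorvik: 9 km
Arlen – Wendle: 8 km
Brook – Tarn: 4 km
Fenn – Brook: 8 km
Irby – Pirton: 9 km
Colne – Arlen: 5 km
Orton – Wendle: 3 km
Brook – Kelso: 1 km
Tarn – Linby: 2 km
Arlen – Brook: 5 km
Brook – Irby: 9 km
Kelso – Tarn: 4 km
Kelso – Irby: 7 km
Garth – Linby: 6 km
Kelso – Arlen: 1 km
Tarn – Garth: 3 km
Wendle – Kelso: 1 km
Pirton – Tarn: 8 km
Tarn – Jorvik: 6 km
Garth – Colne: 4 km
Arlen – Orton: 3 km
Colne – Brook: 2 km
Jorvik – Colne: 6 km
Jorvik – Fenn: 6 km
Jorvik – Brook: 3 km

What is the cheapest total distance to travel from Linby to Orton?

Enumerating some paths:
Linby–Tarn–Brook–Kelso–Wendle–Orton: 2+4+1+1+3 = 11
Linby–Tarn–Garth–Pirton–Orton: 2+3+2+4 = 11
Linby–Tarn–Kelso–Arlen–Orton: 2+4+1+3 = 10
Cheapest is Linby–Tarn–Kelso–Arlen–Orton at 10 km.

10 km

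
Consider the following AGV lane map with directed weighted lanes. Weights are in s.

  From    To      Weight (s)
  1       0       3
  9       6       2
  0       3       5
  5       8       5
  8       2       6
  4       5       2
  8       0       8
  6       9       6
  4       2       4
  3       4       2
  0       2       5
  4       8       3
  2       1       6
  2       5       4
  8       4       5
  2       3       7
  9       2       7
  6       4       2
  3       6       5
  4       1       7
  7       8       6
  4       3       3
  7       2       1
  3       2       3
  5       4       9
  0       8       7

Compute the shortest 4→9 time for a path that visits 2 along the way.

Best 4 to 2: 4 → 2 costing 4
Best 2 to 9: 2 → 3 → 6 → 9 costing 18
Total via 2: 4 + 18 = 22 s.

22 s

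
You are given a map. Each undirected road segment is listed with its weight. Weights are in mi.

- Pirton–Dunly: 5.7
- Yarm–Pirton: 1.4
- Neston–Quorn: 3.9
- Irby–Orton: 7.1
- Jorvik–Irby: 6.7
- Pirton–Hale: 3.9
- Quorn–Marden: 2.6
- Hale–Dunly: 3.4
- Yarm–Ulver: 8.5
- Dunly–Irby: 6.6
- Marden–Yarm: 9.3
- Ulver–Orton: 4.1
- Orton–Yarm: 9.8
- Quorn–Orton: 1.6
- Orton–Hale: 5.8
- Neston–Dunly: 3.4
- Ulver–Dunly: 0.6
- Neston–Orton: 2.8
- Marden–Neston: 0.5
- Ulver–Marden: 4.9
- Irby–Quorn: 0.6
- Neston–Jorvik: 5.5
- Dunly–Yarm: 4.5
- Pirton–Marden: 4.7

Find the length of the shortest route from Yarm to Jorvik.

Candidate routes:
Yarm → Dunly → Neston → Jorvik: 4.5+3.4+5.5 = 13.4
Yarm → Dunly → Ulver → Marden → Neston → Jorvik: 4.5+0.6+4.9+0.5+5.5 = 16
Yarm → Pirton → Marden → Neston → Jorvik: 1.4+4.7+0.5+5.5 = 12.1
Yarm → Marden → Neston → Jorvik: 9.3+0.5+5.5 = 15.3
Cheapest is Yarm → Pirton → Marden → Neston → Jorvik at 12.1 mi.

12.1 mi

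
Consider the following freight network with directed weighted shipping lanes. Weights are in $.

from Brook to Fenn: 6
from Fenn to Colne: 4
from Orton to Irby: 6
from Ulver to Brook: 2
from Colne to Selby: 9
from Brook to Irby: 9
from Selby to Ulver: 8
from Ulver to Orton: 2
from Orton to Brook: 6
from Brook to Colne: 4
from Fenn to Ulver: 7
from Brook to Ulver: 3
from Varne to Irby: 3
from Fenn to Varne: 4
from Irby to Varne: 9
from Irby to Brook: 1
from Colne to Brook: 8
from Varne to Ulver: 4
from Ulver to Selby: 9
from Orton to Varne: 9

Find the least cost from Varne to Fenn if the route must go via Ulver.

$12

Best Varne to Ulver: Varne → Ulver costing 4
Shortest Ulver→Fenn: Ulver → Brook → Fenn = 8
Total via Ulver: 4 + 8 = $12.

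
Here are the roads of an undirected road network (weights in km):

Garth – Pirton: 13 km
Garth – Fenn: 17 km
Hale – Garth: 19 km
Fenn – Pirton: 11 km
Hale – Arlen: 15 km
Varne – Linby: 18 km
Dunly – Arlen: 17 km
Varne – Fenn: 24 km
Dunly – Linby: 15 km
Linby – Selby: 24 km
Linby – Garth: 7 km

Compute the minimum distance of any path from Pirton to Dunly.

Shortest distances from Pirton:
Pirton: 0
Fenn: 11  (via Pirton)
Garth: 13  (via Pirton)
Linby: 20  (via Garth)
Hale: 32  (via Garth)
Dunly: 35  (via Linby)
Shortest route: Pirton–Garth–Linby–Dunly = 35 km.

35 km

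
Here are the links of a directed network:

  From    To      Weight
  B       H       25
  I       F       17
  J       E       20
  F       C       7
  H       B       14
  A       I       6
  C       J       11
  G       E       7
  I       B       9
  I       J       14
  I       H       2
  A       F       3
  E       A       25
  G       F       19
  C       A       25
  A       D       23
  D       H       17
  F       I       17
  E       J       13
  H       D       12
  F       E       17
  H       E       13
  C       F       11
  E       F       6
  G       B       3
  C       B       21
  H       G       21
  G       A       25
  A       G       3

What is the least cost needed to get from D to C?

Compare a few routes:
D - H - G - E - F - C: 17+21+7+6+7 = 58
D - H - G - F - C: 17+21+19+7 = 64
D - H - E - F - C: 17+13+6+7 = 43
Cheapest is D - H - E - F - C at 43.

43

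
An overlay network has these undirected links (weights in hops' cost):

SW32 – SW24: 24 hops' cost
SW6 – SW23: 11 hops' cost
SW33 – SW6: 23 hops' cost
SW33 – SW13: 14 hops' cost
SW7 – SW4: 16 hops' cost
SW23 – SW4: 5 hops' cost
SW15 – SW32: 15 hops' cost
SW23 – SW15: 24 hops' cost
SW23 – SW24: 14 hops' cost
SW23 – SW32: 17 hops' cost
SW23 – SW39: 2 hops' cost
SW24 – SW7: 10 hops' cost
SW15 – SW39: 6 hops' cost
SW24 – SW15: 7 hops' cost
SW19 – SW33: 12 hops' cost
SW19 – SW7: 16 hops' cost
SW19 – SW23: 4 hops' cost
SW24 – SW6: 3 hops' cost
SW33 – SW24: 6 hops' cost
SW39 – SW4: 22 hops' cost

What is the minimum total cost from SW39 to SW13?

Candidate routes:
SW39 - SW15 - SW24 - SW33 - SW13: 6+7+6+14 = 33
SW39 - SW23 - SW19 - SW33 - SW13: 2+4+12+14 = 32
Cheapest is SW39 - SW23 - SW19 - SW33 - SW13 at 32 hops' cost.

32 hops' cost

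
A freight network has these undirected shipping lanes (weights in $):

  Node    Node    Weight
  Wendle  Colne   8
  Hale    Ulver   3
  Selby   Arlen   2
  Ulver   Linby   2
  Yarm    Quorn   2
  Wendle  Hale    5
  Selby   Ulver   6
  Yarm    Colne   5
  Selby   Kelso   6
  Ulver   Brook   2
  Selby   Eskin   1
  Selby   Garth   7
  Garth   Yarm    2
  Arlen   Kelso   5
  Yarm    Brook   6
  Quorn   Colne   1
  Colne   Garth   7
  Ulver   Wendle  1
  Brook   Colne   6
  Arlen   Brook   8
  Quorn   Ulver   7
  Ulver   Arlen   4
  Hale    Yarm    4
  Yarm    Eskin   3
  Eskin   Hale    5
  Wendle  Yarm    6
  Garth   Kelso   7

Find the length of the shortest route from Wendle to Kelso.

Compare a few routes:
Wendle → Ulver → Selby → Kelso: 1+6+6 = 13
Wendle → Ulver → Arlen → Selby → Kelso: 1+4+2+6 = 13
Wendle → Ulver → Arlen → Kelso: 1+4+5 = 10
The minimum is $10 via Wendle → Ulver → Arlen → Kelso.

$10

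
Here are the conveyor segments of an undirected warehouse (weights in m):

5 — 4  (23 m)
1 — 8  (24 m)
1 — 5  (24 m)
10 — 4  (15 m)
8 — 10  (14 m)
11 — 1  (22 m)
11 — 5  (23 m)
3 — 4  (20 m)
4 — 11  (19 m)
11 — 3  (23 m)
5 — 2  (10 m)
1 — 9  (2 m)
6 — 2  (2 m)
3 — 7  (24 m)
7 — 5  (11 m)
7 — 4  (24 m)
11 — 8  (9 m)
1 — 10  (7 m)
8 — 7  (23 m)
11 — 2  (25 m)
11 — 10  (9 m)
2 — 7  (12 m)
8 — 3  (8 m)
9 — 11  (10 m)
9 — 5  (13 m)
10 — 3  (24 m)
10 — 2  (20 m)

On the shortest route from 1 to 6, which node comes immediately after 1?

Compare a few routes:
1 → 9 → 5 → 2 → 6: 2+13+10+2 = 27
1 → 10 → 2 → 6: 7+20+2 = 29
The minimum is 27 m via 1 → 9 → 5 → 2 → 6.
So from 1 the first move is to 9.

9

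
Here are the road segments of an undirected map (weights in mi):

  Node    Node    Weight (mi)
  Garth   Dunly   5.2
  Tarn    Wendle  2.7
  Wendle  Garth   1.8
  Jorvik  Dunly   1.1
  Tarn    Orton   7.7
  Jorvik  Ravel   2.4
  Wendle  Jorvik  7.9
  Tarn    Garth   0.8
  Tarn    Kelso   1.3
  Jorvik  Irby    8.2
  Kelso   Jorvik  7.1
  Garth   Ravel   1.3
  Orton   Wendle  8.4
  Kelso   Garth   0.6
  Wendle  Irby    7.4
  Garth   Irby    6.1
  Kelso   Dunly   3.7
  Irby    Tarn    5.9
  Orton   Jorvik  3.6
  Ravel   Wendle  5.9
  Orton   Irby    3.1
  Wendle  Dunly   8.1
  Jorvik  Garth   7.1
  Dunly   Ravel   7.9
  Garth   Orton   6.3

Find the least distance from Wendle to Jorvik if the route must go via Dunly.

Shortest Wendle→Dunly: Wendle → Garth → Kelso → Dunly = 6.1
Best Dunly to Jorvik: Dunly → Jorvik costing 1.1
Total via Dunly: 6.1 + 1.1 = 7.2 mi.

7.2 mi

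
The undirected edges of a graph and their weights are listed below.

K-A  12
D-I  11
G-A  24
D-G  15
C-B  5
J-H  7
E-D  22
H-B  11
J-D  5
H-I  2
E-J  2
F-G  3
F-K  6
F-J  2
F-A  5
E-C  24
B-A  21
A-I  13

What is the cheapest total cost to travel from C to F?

25

Candidate routes:
C - B - H - J - F: 5+11+7+2 = 25
C - B - A - F: 5+21+5 = 31
C - E - J - F: 24+2+2 = 28
The minimum is 25 via C - B - H - J - F.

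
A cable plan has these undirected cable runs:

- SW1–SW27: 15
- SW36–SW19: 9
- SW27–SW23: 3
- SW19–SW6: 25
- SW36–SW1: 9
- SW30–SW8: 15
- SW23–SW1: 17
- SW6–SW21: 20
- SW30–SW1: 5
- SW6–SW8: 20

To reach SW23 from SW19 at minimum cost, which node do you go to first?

SW36

Enumerating some paths:
SW19–SW36–SW1–SW23: 9+9+17 = 35
SW19–SW6–SW8–SW30–SW1–SW27–SW23: 25+20+15+5+15+3 = 83
SW19–SW36–SW1–SW27–SW23: 9+9+15+3 = 36
SW19–SW6–SW8–SW30–SW1–SW23: 25+20+15+5+17 = 82
Cheapest is SW19–SW36–SW1–SW23 at 35.
So from SW19 the first move is to SW36.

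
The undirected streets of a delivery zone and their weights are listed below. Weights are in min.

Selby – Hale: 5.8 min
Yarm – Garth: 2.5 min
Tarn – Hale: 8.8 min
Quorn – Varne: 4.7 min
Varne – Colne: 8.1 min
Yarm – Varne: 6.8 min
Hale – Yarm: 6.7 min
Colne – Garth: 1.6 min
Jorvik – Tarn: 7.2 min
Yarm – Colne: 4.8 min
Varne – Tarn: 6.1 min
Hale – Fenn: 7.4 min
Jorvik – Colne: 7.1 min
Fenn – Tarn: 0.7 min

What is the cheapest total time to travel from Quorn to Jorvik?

18 min

Running Dijkstra from Quorn:
Quorn: 0
Varne: 4.7  (via Quorn)
Tarn: 10.8  (via Varne)
Yarm: 11.5  (via Varne)
Fenn: 11.5  (via Tarn)
Colne: 12.8  (via Varne)
Garth: 14  (via Yarm)
Jorvik: 18  (via Tarn)
Shortest route: Quorn → Varne → Tarn → Jorvik = 18 min.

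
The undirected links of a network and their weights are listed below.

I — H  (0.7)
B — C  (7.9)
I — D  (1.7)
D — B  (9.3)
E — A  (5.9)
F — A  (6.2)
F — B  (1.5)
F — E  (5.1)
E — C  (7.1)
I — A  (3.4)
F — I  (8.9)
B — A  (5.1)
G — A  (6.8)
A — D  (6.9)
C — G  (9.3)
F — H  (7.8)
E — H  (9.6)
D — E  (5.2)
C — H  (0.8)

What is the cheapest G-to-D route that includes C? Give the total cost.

Shortest G→C: G–C = 9.3
Shortest C→D: C–H–I–D = 3.2
Total via C: 9.3 + 3.2 = 12.5.

12.5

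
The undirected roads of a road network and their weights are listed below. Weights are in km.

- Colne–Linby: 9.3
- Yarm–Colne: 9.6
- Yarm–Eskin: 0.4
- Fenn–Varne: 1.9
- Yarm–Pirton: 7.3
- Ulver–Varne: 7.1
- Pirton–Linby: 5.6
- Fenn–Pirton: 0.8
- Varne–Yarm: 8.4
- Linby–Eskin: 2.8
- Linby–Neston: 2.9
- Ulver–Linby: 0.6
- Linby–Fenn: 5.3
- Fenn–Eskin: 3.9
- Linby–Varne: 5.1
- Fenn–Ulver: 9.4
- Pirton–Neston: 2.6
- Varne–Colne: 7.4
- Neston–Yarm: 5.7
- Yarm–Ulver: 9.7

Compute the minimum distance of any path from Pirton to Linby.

Compare a few routes:
Pirton - Fenn - Linby: 0.8+5.3 = 6.1
Pirton - Neston - Linby: 2.6+2.9 = 5.5
Pirton - Fenn - Eskin - Linby: 0.8+3.9+2.8 = 7.5
Pirton - Linby: 5.6 = 5.6
Cheapest is Pirton - Neston - Linby at 5.5 km.

5.5 km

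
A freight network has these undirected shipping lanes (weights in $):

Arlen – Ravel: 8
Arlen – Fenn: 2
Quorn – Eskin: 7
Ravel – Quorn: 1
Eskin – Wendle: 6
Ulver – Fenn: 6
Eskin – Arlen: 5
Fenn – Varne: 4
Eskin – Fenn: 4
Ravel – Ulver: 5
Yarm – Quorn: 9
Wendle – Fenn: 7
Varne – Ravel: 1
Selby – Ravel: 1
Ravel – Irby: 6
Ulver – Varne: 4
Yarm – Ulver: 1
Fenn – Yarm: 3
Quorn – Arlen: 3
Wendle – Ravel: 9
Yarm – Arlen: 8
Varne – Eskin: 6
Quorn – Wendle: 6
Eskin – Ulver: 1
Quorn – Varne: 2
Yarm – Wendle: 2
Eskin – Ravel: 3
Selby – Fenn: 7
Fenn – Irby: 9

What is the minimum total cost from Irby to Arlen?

Candidate routes:
Irby - Ravel - Varne - Quorn - Arlen: 6+1+2+3 = 12
Irby - Fenn - Arlen: 9+2 = 11
Irby - Ravel - Quorn - Arlen: 6+1+3 = 10
The minimum is $10 via Irby - Ravel - Quorn - Arlen.

$10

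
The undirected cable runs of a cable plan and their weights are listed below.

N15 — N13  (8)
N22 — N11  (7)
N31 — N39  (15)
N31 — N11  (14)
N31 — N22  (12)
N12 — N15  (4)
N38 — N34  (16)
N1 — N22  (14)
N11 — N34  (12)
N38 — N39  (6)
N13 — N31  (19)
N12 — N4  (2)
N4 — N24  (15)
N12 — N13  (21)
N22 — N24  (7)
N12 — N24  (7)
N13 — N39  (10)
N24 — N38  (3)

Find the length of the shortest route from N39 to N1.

30

Enumerating some paths:
N39–N38–N24–N22–N1: 6+3+7+14 = 30
N39–N31–N22–N1: 15+12+14 = 41
Cheapest is N39–N38–N24–N22–N1 at 30.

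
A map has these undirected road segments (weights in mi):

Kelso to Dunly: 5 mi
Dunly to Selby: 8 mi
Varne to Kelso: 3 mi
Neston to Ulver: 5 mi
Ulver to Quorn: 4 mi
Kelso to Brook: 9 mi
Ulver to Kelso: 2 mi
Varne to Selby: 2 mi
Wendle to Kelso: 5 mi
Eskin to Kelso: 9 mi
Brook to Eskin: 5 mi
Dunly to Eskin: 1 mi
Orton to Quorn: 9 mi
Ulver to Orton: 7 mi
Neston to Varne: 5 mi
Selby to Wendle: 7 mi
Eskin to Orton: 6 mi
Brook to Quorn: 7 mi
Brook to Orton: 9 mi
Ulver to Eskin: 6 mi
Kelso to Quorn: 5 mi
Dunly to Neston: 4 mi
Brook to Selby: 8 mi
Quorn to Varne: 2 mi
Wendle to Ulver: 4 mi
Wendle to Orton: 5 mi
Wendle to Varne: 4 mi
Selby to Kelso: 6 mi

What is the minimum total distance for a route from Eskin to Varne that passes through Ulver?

11 mi

Best Eskin to Ulver: Eskin–Ulver costing 6
Shortest Ulver→Varne: Ulver–Kelso–Varne = 5
Total via Ulver: 6 + 5 = 11 mi.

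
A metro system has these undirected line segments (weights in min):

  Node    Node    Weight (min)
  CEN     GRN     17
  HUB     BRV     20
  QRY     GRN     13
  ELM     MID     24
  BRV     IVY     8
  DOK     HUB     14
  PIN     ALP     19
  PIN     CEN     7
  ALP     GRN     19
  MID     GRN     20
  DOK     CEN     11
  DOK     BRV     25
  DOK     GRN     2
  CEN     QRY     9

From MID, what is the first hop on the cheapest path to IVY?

GRN

Compare a few routes:
MID–GRN–DOK–HUB–BRV–IVY: 20+2+14+20+8 = 64
MID–GRN–DOK–BRV–IVY: 20+2+25+8 = 55
MID–GRN–CEN–DOK–BRV–IVY: 20+17+11+25+8 = 81
The minimum is 55 min via MID–GRN–DOK–BRV–IVY.
So from MID the first move is to GRN.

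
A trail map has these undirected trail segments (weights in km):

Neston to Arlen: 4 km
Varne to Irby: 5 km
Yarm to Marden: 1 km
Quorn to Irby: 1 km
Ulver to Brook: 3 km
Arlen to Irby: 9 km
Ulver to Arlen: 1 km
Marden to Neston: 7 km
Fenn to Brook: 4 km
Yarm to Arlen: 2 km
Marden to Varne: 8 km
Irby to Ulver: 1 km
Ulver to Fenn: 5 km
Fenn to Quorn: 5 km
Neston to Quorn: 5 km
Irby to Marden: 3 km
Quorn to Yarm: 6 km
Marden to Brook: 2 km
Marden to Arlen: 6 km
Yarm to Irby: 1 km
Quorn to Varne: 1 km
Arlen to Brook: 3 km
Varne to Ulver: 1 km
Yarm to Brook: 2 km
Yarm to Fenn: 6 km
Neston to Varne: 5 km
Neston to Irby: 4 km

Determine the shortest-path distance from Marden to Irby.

Compare a few routes:
Marden - Brook - Yarm - Irby: 2+2+1 = 5
Marden - Yarm - Irby: 1+1 = 2
Marden - Yarm - Arlen - Ulver - Irby: 1+2+1+1 = 5
Marden - Irby: 3 = 3
The minimum is 2 km via Marden - Yarm - Irby.

2 km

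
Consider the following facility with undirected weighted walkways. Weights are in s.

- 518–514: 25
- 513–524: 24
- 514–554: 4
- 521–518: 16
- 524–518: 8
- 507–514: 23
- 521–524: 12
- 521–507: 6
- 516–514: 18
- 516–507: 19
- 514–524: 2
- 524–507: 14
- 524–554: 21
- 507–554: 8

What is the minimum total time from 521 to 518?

Settle nodes by increasing distance from 521:
521: 0
507: 6  (via 521)
524: 12  (via 521)
514: 14  (via 524)
554: 14  (via 507)
518: 16  (via 521)
Shortest route: 521–518 = 16 s.

16 s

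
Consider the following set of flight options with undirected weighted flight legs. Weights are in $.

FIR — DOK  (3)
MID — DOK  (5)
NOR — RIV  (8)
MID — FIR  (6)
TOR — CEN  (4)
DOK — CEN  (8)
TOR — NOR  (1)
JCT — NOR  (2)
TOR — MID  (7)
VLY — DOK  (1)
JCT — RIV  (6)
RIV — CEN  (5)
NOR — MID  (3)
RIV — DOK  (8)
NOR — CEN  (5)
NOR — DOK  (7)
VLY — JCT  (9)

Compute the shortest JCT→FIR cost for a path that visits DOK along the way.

$12

Best JCT to DOK: JCT–NOR–DOK costing 9
Best DOK to FIR: DOK–FIR costing 3
Total via DOK: 9 + 3 = $12.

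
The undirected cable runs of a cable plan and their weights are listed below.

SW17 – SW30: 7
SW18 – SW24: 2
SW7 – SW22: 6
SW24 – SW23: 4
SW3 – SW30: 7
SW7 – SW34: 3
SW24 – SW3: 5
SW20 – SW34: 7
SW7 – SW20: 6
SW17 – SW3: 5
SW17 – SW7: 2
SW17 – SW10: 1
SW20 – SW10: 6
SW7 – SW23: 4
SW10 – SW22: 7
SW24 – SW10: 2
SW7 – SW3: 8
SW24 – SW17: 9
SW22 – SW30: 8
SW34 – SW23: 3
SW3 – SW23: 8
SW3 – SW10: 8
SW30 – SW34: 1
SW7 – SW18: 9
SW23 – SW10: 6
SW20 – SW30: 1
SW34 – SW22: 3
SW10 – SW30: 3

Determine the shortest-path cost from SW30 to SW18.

Settle nodes by increasing distance from SW30:
SW30: 0
SW34: 1  (via SW30)
SW20: 1  (via SW30)
SW10: 3  (via SW30)
SW7: 4  (via SW34)
SW22: 4  (via SW34)
SW17: 4  (via SW10)
SW23: 4  (via SW34)
SW24: 5  (via SW10)
SW18: 7  (via SW24)
Shortest route: SW30 → SW10 → SW24 → SW18 = 7.

7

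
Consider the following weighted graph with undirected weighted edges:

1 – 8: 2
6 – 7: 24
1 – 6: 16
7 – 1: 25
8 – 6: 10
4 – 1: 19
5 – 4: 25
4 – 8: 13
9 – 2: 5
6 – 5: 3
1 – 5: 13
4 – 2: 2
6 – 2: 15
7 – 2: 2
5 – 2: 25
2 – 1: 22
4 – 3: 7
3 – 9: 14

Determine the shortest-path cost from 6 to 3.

24

Running Dijkstra from 6:
6: 0
5: 3  (via 6)
8: 10  (via 6)
1: 12  (via 8)
2: 15  (via 6)
4: 17  (via 2)
7: 17  (via 2)
9: 20  (via 2)
3: 24  (via 4)
Shortest route: 6–2–4–3 = 24.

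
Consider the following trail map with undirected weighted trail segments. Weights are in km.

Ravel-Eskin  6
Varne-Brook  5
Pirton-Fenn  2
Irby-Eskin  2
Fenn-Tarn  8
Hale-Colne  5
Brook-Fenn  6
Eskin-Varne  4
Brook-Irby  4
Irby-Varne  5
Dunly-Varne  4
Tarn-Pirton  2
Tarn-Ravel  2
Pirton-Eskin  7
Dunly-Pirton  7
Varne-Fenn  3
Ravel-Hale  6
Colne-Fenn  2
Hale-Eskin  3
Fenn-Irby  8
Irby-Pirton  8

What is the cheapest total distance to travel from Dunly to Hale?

11 km

Candidate routes:
Dunly - Pirton - Fenn - Colne - Hale: 7+2+2+5 = 16
Dunly - Varne - Irby - Eskin - Hale: 4+5+2+3 = 14
Dunly - Varne - Eskin - Hale: 4+4+3 = 11
Dunly - Varne - Fenn - Colne - Hale: 4+3+2+5 = 14
Cheapest is Dunly - Varne - Eskin - Hale at 11 km.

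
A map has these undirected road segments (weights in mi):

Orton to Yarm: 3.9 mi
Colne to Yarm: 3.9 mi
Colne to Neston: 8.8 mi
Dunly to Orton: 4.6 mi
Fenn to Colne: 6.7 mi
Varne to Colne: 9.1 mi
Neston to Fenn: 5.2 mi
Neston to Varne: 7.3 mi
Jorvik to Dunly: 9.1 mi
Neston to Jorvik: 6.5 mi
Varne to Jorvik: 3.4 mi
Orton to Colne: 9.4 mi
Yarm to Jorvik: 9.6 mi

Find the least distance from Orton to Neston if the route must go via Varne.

24.2 mi

Shortest Orton→Varne: Orton–Yarm–Colne–Varne = 16.9
Shortest Varne→Neston: Varne–Neston = 7.3
Total via Varne: 16.9 + 7.3 = 24.2 mi.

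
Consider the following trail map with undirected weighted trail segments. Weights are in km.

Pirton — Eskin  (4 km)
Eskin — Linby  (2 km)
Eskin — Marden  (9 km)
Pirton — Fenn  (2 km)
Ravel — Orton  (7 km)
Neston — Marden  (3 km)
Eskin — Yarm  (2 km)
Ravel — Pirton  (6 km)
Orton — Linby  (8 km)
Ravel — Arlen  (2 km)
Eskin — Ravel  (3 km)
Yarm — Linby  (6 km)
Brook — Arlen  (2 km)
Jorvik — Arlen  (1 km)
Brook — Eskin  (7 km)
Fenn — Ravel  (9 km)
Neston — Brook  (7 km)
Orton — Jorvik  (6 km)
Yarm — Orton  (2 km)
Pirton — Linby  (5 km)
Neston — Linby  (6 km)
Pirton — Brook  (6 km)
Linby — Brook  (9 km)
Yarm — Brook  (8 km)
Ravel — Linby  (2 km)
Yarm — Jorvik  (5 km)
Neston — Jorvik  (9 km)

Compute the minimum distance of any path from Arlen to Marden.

Candidate routes:
Arlen–Jorvik–Neston–Marden: 1+9+3 = 13
Arlen–Ravel–Linby–Neston–Marden: 2+2+6+3 = 13
Arlen–Brook–Neston–Marden: 2+7+3 = 12
Arlen–Ravel–Eskin–Marden: 2+3+9 = 14
Cheapest is Arlen–Brook–Neston–Marden at 12 km.

12 km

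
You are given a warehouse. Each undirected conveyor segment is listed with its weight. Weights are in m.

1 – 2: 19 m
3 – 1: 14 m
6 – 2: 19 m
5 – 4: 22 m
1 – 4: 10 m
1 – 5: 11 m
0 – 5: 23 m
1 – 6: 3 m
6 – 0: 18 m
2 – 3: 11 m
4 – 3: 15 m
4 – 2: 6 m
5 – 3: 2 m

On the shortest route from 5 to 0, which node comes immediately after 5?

0

Compare a few routes:
5 - 0: 23 = 23
5 - 3 - 4 - 1 - 6 - 0: 2+15+10+3+18 = 48
5 - 1 - 6 - 0: 11+3+18 = 32
5 - 3 - 1 - 6 - 0: 2+14+3+18 = 37
Cheapest is 5 - 0 at 23 m.
So from 5 the first move is to 0.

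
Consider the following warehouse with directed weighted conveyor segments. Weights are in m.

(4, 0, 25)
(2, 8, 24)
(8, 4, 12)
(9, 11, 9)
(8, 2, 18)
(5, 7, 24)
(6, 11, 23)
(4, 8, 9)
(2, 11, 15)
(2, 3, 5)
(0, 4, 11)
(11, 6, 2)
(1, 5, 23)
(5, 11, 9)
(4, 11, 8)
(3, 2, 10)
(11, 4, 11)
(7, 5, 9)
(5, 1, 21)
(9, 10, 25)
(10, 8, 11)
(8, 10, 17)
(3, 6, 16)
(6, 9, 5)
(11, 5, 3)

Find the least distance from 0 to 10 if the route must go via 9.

Best 0 to 9: 0–4–11–6–9 costing 26
Shortest 9→10: 9–10 = 25
Total via 9: 26 + 25 = 51 m.

51 m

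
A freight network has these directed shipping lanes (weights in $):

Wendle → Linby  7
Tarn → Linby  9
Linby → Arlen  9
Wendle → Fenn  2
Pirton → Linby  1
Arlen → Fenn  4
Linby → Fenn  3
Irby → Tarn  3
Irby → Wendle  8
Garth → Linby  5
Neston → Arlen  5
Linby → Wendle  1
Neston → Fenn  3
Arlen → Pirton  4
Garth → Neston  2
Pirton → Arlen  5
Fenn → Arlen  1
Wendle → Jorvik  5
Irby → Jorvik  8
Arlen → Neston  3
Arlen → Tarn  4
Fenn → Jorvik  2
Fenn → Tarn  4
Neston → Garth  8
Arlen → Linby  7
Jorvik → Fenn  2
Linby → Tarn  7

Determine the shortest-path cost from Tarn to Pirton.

Candidate routes:
Tarn - Linby - Wendle - Jorvik - Fenn - Arlen - Pirton: 9+1+5+2+1+4 = 22
Tarn - Linby - Fenn - Arlen - Pirton: 9+3+1+4 = 17
Tarn - Linby - Arlen - Pirton: 9+9+4 = 22
The minimum is $17 via Tarn - Linby - Fenn - Arlen - Pirton.

$17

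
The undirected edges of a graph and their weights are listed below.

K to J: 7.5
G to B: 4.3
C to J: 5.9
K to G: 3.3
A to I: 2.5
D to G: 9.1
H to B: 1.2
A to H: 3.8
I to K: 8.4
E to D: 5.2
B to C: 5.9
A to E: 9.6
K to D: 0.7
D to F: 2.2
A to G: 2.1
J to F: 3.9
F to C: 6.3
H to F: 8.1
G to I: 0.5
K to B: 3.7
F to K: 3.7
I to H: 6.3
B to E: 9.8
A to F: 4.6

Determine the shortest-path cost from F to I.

6.7

Running Dijkstra from F:
F: 0
D: 2.2  (via F)
K: 2.9  (via D)
J: 3.9  (via F)
A: 4.6  (via F)
G: 6.2  (via K)
C: 6.3  (via F)
B: 6.6  (via K)
I: 6.7  (via G)
Shortest route: F–D–K–G–I = 6.7.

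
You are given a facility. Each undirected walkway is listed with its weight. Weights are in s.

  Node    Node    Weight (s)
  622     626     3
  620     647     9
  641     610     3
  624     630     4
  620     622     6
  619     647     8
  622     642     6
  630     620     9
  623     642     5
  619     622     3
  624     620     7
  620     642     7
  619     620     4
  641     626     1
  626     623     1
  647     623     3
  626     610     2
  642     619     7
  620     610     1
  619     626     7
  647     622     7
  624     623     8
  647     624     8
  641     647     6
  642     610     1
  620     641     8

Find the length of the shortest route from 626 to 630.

Running Dijkstra from 626:
626: 0
641: 1  (via 626)
623: 1  (via 626)
610: 2  (via 626)
622: 3  (via 626)
642: 3  (via 610)
620: 3  (via 610)
647: 4  (via 623)
619: 6  (via 622)
624: 9  (via 623)
630: 12  (via 620)
Shortest route: 626–610–620–630 = 12 s.

12 s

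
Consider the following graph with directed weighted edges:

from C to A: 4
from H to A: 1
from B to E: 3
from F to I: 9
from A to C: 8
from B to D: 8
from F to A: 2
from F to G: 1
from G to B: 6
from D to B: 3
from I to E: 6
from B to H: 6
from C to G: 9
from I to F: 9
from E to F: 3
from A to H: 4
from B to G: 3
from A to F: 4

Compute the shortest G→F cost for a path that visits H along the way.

Best G to H: G → B → H costing 12
Shortest H→F: H → A → F = 5
Total via H: 12 + 5 = 17.

17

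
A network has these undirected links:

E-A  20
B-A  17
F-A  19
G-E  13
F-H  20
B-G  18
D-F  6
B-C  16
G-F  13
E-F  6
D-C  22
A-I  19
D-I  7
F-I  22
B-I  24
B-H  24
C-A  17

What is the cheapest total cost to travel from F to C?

Running Dijkstra from F:
F: 0
D: 6  (via F)
E: 6  (via F)
G: 13  (via F)
I: 13  (via D)
A: 19  (via F)
H: 20  (via F)
C: 28  (via D)
Shortest route: F → D → C = 28.

28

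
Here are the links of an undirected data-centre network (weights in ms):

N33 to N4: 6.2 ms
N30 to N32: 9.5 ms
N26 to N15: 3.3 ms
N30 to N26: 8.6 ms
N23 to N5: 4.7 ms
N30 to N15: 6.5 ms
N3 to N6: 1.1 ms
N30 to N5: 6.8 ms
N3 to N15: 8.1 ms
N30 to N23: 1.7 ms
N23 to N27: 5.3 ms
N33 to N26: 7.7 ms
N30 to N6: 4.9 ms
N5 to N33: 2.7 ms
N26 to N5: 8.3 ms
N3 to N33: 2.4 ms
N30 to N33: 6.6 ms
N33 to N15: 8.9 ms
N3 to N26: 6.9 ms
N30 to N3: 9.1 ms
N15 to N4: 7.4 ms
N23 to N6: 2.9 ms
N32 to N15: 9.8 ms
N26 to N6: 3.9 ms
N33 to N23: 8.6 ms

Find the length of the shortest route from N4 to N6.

Compare a few routes:
N4 → N15 → N26 → N6: 7.4+3.3+3.9 = 14.6
N4 → N33 → N3 → N6: 6.2+2.4+1.1 = 9.7
N4 → N33 → N5 → N23 → N6: 6.2+2.7+4.7+2.9 = 16.5
Cheapest is N4 → N33 → N3 → N6 at 9.7 ms.

9.7 ms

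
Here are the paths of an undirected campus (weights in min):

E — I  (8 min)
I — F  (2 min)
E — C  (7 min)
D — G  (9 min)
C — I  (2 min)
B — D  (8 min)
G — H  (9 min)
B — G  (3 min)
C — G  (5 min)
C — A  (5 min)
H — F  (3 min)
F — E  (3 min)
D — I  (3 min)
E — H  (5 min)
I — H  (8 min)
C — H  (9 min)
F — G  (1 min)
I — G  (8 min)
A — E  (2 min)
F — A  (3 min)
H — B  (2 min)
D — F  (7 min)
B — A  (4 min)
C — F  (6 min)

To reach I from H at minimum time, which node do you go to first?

F

Candidate routes:
H → I: 8 = 8
H → F → I: 3+2 = 5
H → E → F → I: 5+3+2 = 10
H → B → G → F → I: 2+3+1+2 = 8
The minimum is 5 min via H → F → I.
So from H the first move is to F.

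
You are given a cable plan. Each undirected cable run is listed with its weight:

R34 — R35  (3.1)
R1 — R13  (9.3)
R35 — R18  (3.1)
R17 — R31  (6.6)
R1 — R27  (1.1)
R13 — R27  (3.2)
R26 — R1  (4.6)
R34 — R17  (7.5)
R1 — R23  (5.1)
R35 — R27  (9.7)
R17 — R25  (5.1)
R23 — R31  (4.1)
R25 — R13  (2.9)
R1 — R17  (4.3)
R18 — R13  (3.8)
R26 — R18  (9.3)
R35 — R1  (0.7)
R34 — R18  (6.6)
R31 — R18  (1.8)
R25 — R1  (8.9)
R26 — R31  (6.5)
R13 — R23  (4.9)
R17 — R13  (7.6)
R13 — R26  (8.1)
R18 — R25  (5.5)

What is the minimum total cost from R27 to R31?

Shortest distances from R27:
R27: 0
R1: 1.1  (via R27)
R35: 1.8  (via R1)
R13: 3.2  (via R27)
R18: 4.9  (via R35)
R34: 4.9  (via R35)
R17: 5.4  (via R1)
R26: 5.7  (via R1)
R25: 6.1  (via R13)
R23: 6.2  (via R1)
R31: 6.7  (via R18)
Shortest route: R27 → R1 → R35 → R18 → R31 = 6.7.

6.7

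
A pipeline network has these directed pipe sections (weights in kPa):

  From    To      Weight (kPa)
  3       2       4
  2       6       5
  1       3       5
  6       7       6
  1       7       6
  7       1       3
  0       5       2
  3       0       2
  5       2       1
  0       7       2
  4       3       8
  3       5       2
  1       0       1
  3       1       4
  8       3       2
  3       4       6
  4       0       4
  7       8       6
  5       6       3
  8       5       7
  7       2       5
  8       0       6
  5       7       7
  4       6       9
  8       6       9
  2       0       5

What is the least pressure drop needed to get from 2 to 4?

Running Dijkstra from 2:
2: 0
0: 5  (via 2)
6: 5  (via 2)
5: 7  (via 0)
7: 7  (via 0)
1: 10  (via 7)
8: 13  (via 7)
3: 15  (via 1)
4: 21  (via 3)
Shortest route: 2 → 0 → 7 → 1 → 3 → 4 = 21 kPa.

21 kPa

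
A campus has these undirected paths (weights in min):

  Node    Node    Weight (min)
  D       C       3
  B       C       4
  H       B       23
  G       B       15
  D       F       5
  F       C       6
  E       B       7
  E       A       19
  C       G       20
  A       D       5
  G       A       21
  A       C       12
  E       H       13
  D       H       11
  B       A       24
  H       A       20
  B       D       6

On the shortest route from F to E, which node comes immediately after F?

C

Enumerating some paths:
F–D–B–E: 5+6+7 = 18
F–C–B–E: 6+4+7 = 17
Cheapest is F–C–B–E at 17 min.
So from F the first move is to C.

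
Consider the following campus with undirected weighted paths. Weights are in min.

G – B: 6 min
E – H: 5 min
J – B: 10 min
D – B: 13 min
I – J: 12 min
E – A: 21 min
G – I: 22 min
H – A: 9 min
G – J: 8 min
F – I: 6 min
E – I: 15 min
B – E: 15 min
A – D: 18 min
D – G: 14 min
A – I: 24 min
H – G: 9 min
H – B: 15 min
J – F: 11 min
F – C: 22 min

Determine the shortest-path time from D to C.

Compare a few routes:
D–B–G–J–F–C: 13+6+8+11+22 = 60
D–B–J–F–C: 13+10+11+22 = 56
D–G–J–F–C: 14+8+11+22 = 55
Cheapest is D–G–J–F–C at 55 min.

55 min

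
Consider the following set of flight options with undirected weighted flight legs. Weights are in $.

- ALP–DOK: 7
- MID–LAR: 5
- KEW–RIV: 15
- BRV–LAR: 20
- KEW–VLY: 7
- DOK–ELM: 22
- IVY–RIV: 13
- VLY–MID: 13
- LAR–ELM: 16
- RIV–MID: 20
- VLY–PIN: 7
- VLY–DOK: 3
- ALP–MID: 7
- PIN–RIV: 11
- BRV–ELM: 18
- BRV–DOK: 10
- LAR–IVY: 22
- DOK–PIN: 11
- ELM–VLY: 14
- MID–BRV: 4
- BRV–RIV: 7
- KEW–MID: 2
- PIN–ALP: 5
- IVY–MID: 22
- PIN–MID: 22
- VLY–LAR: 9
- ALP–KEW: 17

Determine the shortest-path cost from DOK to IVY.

$30

Candidate routes:
DOK → BRV → RIV → IVY: 10+7+13 = 30
DOK → VLY → LAR → IVY: 3+9+22 = 34
DOK → VLY → KEW → MID → IVY: 3+7+2+22 = 34
DOK → VLY → PIN → RIV → IVY: 3+7+11+13 = 34
Cheapest is DOK → BRV → RIV → IVY at $30.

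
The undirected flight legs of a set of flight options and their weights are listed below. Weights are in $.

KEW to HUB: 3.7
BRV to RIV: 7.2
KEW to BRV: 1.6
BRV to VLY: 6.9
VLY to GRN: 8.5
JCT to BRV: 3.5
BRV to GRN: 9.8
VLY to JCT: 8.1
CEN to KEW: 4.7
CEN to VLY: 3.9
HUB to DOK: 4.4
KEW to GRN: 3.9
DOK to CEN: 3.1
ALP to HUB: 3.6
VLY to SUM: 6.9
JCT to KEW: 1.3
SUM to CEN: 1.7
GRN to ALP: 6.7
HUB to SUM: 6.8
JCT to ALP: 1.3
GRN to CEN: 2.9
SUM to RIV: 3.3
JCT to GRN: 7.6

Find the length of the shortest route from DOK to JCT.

$9.1

Enumerating some paths:
DOK–CEN–GRN–KEW–JCT: 3.1+2.9+3.9+1.3 = 11.2
DOK–HUB–ALP–JCT: 4.4+3.6+1.3 = 9.3
DOK–HUB–KEW–JCT: 4.4+3.7+1.3 = 9.4
DOK–CEN–KEW–JCT: 3.1+4.7+1.3 = 9.1
Cheapest is DOK–CEN–KEW–JCT at $9.1.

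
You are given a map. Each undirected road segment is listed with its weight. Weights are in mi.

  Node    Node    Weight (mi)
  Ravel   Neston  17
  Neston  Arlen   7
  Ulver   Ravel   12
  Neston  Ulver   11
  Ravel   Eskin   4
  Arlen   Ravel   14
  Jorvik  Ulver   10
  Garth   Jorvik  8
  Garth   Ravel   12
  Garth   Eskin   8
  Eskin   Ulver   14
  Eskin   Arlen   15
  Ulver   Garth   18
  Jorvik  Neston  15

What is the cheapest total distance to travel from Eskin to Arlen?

Settle nodes by increasing distance from Eskin:
Eskin: 0
Ravel: 4  (via Eskin)
Garth: 8  (via Eskin)
Ulver: 14  (via Eskin)
Arlen: 15  (via Eskin)
Shortest route: Eskin–Arlen = 15 mi.

15 mi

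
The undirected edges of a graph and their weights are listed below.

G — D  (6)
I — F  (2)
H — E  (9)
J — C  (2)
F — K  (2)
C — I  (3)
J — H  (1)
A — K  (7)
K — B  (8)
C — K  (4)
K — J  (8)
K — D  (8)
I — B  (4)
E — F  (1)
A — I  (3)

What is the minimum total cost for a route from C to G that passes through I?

21

Shortest C→I: C–I = 3
Best I to G: I–F–K–D–G costing 18
Total via I: 3 + 18 = 21.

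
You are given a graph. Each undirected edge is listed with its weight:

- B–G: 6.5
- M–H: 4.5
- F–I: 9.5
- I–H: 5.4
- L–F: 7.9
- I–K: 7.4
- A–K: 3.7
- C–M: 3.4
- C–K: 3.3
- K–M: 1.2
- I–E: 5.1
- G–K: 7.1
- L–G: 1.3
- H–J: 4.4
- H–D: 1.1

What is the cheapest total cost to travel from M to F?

Settle nodes by increasing distance from M:
M: 0
K: 1.2  (via M)
C: 3.4  (via M)
H: 4.5  (via M)
A: 4.9  (via K)
D: 5.6  (via H)
G: 8.3  (via K)
I: 8.6  (via K)
J: 8.9  (via H)
L: 9.6  (via G)
E: 13.7  (via I)
B: 14.8  (via G)
F: 17.5  (via L)
Shortest route: M → K → G → L → F = 17.5.

17.5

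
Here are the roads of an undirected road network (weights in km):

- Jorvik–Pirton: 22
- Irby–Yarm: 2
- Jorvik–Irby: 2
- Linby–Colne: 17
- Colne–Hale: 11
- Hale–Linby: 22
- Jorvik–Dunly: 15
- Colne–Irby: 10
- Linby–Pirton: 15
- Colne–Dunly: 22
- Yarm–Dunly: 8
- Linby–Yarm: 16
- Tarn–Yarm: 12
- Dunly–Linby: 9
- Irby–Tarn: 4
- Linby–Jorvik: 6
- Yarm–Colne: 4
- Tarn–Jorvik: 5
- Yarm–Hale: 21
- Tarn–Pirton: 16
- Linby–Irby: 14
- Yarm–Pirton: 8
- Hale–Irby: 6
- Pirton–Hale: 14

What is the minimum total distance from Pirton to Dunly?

16 km

Settle nodes by increasing distance from Pirton:
Pirton: 0
Yarm: 8  (via Pirton)
Irby: 10  (via Yarm)
Jorvik: 12  (via Irby)
Colne: 12  (via Yarm)
Tarn: 14  (via Irby)
Hale: 14  (via Pirton)
Linby: 15  (via Pirton)
Dunly: 16  (via Yarm)
Shortest route: Pirton → Yarm → Dunly = 16 km.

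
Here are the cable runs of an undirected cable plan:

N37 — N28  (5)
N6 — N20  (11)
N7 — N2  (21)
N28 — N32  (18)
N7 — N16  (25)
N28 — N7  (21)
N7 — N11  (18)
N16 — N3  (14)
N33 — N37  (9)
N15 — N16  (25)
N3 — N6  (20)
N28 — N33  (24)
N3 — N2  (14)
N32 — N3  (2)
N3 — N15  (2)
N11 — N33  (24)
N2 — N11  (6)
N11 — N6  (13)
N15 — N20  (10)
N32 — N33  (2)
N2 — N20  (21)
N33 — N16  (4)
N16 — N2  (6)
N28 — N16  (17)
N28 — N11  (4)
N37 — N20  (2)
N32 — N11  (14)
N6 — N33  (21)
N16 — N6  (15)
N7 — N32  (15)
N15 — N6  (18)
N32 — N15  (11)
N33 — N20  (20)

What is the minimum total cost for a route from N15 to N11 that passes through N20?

Shortest N15→N20: N15–N20 = 10
Best N20 to N11: N20–N37–N28–N11 costing 11
Total via N20: 10 + 11 = 21.

21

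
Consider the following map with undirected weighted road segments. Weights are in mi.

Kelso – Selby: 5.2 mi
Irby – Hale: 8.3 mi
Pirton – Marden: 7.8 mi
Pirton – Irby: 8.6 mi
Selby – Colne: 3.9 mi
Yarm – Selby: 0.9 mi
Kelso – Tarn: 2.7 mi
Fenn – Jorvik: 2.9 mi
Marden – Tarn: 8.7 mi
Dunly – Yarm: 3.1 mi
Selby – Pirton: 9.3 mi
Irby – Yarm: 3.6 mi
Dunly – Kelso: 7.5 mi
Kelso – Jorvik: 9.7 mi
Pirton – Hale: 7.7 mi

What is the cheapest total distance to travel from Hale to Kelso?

Candidate routes:
Hale–Irby–Yarm–Selby–Kelso: 8.3+3.6+0.9+5.2 = 18
Hale–Pirton–Selby–Kelso: 7.7+9.3+5.2 = 22.2
The minimum is 18 mi via Hale–Irby–Yarm–Selby–Kelso.

18 mi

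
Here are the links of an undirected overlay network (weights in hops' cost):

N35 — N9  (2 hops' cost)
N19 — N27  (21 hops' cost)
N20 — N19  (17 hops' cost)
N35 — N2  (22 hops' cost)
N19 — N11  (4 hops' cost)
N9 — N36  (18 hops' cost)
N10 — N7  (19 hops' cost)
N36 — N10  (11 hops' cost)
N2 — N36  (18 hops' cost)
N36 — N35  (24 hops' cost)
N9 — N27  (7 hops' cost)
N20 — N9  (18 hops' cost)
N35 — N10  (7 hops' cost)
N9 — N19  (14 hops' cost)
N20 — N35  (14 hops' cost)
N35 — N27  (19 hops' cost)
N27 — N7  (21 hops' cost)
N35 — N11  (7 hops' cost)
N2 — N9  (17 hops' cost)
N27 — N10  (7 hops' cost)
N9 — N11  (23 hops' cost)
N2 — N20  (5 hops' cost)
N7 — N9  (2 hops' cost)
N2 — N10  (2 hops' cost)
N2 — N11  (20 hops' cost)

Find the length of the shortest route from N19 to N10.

18 hops' cost

Settle nodes by increasing distance from N19:
N19: 0
N11: 4  (via N19)
N35: 11  (via N11)
N9: 13  (via N35)
N7: 15  (via N9)
N20: 17  (via N19)
N10: 18  (via N35)
Shortest route: N19 → N11 → N35 → N10 = 18 hops' cost.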